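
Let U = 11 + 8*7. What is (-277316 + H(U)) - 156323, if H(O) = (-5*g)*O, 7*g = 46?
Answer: -3050883/7 ≈ -4.3584e+5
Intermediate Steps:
g = 46/7 (g = (⅐)*46 = 46/7 ≈ 6.5714)
U = 67 (U = 11 + 56 = 67)
H(O) = -230*O/7 (H(O) = (-5*46/7)*O = -230*O/7)
(-277316 + H(U)) - 156323 = (-277316 - 230/7*67) - 156323 = (-277316 - 15410/7) - 156323 = -1956622/7 - 156323 = -3050883/7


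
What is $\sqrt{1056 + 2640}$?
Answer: $4 \sqrt{231} \approx 60.795$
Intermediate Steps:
$\sqrt{1056 + 2640} = \sqrt{3696} = 4 \sqrt{231}$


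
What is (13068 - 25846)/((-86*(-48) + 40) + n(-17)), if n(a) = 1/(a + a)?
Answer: -434452/141711 ≈ -3.0658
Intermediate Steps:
n(a) = 1/(2*a)
(13068 - 25846)/((-86*(-48) + 40) + n(-17)) = (13068 - 25846)/((-86*(-48) + 40) + (1/2)/(-17)) = -12778/((4128 + 40) + (1/2)*(-1/17)) = -12778/(4168 - 1/34) = -12778/141711/34 = -12778*34/141711 = -434452/141711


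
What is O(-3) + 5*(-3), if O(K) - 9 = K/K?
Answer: -5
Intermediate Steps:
O(K) = 10 (O(K) = 9 + K/K = 9 + 1 = 10)
O(-3) + 5*(-3) = 10 + 5*(-3) = 10 - 15 = -5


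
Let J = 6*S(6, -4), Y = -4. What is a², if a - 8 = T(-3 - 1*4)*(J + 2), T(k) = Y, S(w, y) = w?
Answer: 20736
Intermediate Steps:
T(k) = -4
J = 36 (J = 6*6 = 36)
a = -144 (a = 8 - 4*(36 + 2) = 8 - 4*38 = 8 - 152 = -144)
a² = (-144)² = 20736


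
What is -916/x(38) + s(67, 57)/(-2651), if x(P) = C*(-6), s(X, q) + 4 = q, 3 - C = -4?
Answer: 1213045/55671 ≈ 21.790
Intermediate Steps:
C = 7 (C = 3 - 1*(-4) = 3 + 4 = 7)
s(X, q) = -4 + q
x(P) = -42 (x(P) = 7*(-6) = -42)
-916/x(38) + s(67, 57)/(-2651) = -916/(-42) + (-4 + 57)/(-2651) = -916*(-1/42) + 53*(-1/2651) = 458/21 - 53/2651 = 1213045/55671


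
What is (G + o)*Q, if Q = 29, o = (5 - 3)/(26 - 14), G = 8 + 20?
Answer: 4901/6 ≈ 816.83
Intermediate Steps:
G = 28
o = ⅙ (o = 2/12 = 2*(1/12) = ⅙ ≈ 0.16667)
(G + o)*Q = (28 + ⅙)*29 = (169/6)*29 = 4901/6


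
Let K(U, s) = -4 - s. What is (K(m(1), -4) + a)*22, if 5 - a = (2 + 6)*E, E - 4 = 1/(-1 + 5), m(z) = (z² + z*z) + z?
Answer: -638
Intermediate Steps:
m(z) = z + 2*z² (m(z) = (z² + z²) + z = 2*z² + z = z + 2*z²)
E = 17/4 (E = 4 + 1/(-1 + 5) = 4 + 1/4 = 4 + ¼ = 17/4 ≈ 4.2500)
a = -29 (a = 5 - (2 + 6)*17/4 = 5 - 8*17/4 = 5 - 1*34 = 5 - 34 = -29)
(K(m(1), -4) + a)*22 = ((-4 - 1*(-4)) - 29)*22 = ((-4 + 4) - 29)*22 = (0 - 29)*22 = -29*22 = -638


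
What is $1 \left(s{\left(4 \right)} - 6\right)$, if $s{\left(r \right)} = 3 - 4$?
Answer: $-7$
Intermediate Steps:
$s{\left(r \right)} = -1$
$1 \left(s{\left(4 \right)} - 6\right) = 1 \left(-1 - 6\right) = 1 \left(-7\right) = -7$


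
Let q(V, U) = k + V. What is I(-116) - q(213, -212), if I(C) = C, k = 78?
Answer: -407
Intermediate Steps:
q(V, U) = 78 + V
I(-116) - q(213, -212) = -116 - (78 + 213) = -116 - 1*291 = -116 - 291 = -407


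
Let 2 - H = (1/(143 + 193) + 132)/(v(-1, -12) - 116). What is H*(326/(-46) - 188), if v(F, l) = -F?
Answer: -77966753/126960 ≈ -614.10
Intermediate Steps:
H = 121633/38640 (H = 2 - (1/(143 + 193) + 132)/(-1*(-1) - 116) = 2 - (1/336 + 132)/(1 - 116) = 2 - (1/336 + 132)/(-115) = 2 - 44353*(-1)/(336*115) = 2 - 1*(-44353/38640) = 2 + 44353/38640 = 121633/38640 ≈ 3.1479)
H*(326/(-46) - 188) = 121633*(326/(-46) - 188)/38640 = 121633*(326*(-1/46) - 188)/38640 = 121633*(-163/23 - 188)/38640 = (121633/38640)*(-4487/23) = -77966753/126960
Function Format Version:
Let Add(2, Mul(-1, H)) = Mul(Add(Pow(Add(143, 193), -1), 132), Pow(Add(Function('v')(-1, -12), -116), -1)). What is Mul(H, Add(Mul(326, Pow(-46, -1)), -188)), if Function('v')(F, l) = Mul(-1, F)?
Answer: Rational(-77966753, 126960) ≈ -614.10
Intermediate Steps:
H = Rational(121633, 38640) (H = Add(2, Mul(-1, Mul(Add(Pow(Add(143, 193), -1), 132), Pow(Add(Mul(-1, -1), -116), -1)))) = Add(2, Mul(-1, Mul(Add(Pow(336, -1), 132), Pow(Add(1, -116), -1)))) = Add(2, Mul(-1, Mul(Add(Rational(1, 336), 132), Pow(-115, -1)))) = Add(2, Mul(-1, Mul(Rational(44353, 336), Rational(-1, 115)))) = Add(2, Mul(-1, Rational(-44353, 38640))) = Add(2, Rational(44353, 38640)) = Rational(121633, 38640) ≈ 3.1479)
Mul(H, Add(Mul(326, Pow(-46, -1)), -188)) = Mul(Rational(121633, 38640), Add(Mul(326, Pow(-46, -1)), -188)) = Mul(Rational(121633, 38640), Add(Mul(326, Rational(-1, 46)), -188)) = Mul(Rational(121633, 38640), Add(Rational(-163, 23), -188)) = Mul(Rational(121633, 38640), Rational(-4487, 23)) = Rational(-77966753, 126960)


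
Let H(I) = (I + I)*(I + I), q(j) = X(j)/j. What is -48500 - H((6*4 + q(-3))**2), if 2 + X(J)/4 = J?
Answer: -290485684/81 ≈ -3.5862e+6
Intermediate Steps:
X(J) = -8 + 4*J
q(j) = (-8 + 4*j)/j
H(I) = 4*I**2 (H(I) = (2*I)*(2*I) = 4*I**2)
-48500 - H((6*4 + q(-3))**2) = -48500 - 4*((6*4 + (4 - 8/(-3)))**2)**2 = -48500 - 4*((24 + (4 - 8*(-1/3)))**2)**2 = -48500 - 4*((24 + (4 + 8/3))**2)**2 = -48500 - 4*((24 + 20/3)**2)**2 = -48500 - 4*((92/3)**2)**2 = -48500 - 4*(8464/9)**2 = -48500 - 4*71639296/81 = -48500 - 1*286557184/81 = -48500 - 286557184/81 = -290485684/81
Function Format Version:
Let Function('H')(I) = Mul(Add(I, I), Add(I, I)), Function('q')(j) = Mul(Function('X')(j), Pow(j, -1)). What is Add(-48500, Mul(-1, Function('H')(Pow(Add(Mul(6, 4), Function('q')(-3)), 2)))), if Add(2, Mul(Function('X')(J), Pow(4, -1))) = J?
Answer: Rational(-290485684, 81) ≈ -3.5862e+6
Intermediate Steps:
Function('X')(J) = Add(-8, Mul(4, J))
Function('q')(j) = Mul(Pow(j, -1), Add(-8, Mul(4, j))) (Function('q')(j) = Mul(Add(-8, Mul(4, j)), Pow(j, -1)) = Mul(Pow(j, -1), Add(-8, Mul(4, j))))
Function('H')(I) = Mul(4, Pow(I, 2)) (Function('H')(I) = Mul(Mul(2, I), Mul(2, I)) = Mul(4, Pow(I, 2)))
Add(-48500, Mul(-1, Function('H')(Pow(Add(Mul(6, 4), Function('q')(-3)), 2)))) = Add(-48500, Mul(-1, Mul(4, Pow(Pow(Add(Mul(6, 4), Add(4, Mul(-8, Pow(-3, -1)))), 2), 2)))) = Add(-48500, Mul(-1, Mul(4, Pow(Pow(Add(24, Add(4, Mul(-8, Rational(-1, 3)))), 2), 2)))) = Add(-48500, Mul(-1, Mul(4, Pow(Pow(Add(24, Add(4, Rational(8, 3))), 2), 2)))) = Add(-48500, Mul(-1, Mul(4, Pow(Pow(Add(24, Rational(20, 3)), 2), 2)))) = Add(-48500, Mul(-1, Mul(4, Pow(Pow(Rational(92, 3), 2), 2)))) = Add(-48500, Mul(-1, Mul(4, Pow(Rational(8464, 9), 2)))) = Add(-48500, Mul(-1, Mul(4, Rational(71639296, 81)))) = Add(-48500, Mul(-1, Rational(286557184, 81))) = Add(-48500, Rational(-286557184, 81)) = Rational(-290485684, 81)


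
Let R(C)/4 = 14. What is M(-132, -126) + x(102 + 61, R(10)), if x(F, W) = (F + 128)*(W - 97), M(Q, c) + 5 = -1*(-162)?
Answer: -11774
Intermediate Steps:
M(Q, c) = 157 (M(Q, c) = -5 - 1*(-162) = -5 + 162 = 157)
R(C) = 56 (R(C) = 4*14 = 56)
x(F, W) = (-97 + W)*(128 + F) (x(F, W) = (128 + F)*(-97 + W) = (-97 + W)*(128 + F))
M(-132, -126) + x(102 + 61, R(10)) = 157 + (-12416 - 97*(102 + 61) + 128*56 + (102 + 61)*56) = 157 + (-12416 - 97*163 + 7168 + 163*56) = 157 + (-12416 - 15811 + 7168 + 9128) = 157 - 11931 = -11774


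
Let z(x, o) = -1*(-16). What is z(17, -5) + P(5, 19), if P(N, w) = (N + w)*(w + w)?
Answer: 928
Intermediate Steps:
P(N, w) = 2*w*(N + w) (P(N, w) = (N + w)*(2*w) = 2*w*(N + w))
z(x, o) = 16
z(17, -5) + P(5, 19) = 16 + 2*19*(5 + 19) = 16 + 2*19*24 = 16 + 912 = 928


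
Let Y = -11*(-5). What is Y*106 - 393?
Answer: 5437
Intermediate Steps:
Y = 55
Y*106 - 393 = 55*106 - 393 = 5830 - 393 = 5437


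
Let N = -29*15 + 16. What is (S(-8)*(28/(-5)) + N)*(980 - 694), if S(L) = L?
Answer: -535106/5 ≈ -1.0702e+5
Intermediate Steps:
N = -419 (N = -435 + 16 = -419)
(S(-8)*(28/(-5)) + N)*(980 - 694) = (-224/(-5) - 419)*(980 - 694) = (-224*(-1)/5 - 419)*286 = (-8*(-28/5) - 419)*286 = (224/5 - 419)*286 = -1871/5*286 = -535106/5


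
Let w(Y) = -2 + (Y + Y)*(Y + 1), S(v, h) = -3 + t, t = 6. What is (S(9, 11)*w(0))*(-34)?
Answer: 204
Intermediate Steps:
S(v, h) = 3 (S(v, h) = -3 + 6 = 3)
w(Y) = -2 + 2*Y*(1 + Y) (w(Y) = -2 + (2*Y)*(1 + Y) = -2 + 2*Y*(1 + Y))
(S(9, 11)*w(0))*(-34) = (3*(-2 + 2*0 + 2*0²))*(-34) = (3*(-2 + 0 + 2*0))*(-34) = (3*(-2 + 0 + 0))*(-34) = (3*(-2))*(-34) = -6*(-34) = 204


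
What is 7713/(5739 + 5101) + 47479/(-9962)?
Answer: -218917727/53994040 ≈ -4.0545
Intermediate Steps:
7713/(5739 + 5101) + 47479/(-9962) = 7713/10840 + 47479*(-1/9962) = 7713*(1/10840) - 47479/9962 = 7713/10840 - 47479/9962 = -218917727/53994040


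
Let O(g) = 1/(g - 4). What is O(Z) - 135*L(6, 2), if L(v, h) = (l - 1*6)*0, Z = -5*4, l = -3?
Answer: -1/24 ≈ -0.041667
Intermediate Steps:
Z = -20
O(g) = 1/(-4 + g)
L(v, h) = 0 (L(v, h) = (-3 - 1*6)*0 = (-3 - 6)*0 = -9*0 = 0)
O(Z) - 135*L(6, 2) = 1/(-4 - 20) - 135*0 = 1/(-24) + 0 = -1/24 + 0 = -1/24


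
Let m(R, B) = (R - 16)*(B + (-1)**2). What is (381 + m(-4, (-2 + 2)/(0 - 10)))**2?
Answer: 130321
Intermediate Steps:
m(R, B) = (1 + B)*(-16 + R) (m(R, B) = (-16 + R)*(B + 1) = (-16 + R)*(1 + B) = (1 + B)*(-16 + R))
(381 + m(-4, (-2 + 2)/(0 - 10)))**2 = (381 + (-16 - 4 - 16*(-2 + 2)/(0 - 10) + ((-2 + 2)/(0 - 10))*(-4)))**2 = (381 + (-16 - 4 - 0/(-10) + (0/(-10))*(-4)))**2 = (381 + (-16 - 4 - 0*(-1)/10 + (0*(-1/10))*(-4)))**2 = (381 + (-16 - 4 - 16*0 + 0*(-4)))**2 = (381 + (-16 - 4 + 0 + 0))**2 = (381 - 20)**2 = 361**2 = 130321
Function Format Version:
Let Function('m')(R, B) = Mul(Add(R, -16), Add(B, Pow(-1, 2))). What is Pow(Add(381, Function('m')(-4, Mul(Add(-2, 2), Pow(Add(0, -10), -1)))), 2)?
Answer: 130321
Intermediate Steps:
Function('m')(R, B) = Mul(Add(1, B), Add(-16, R)) (Function('m')(R, B) = Mul(Add(-16, R), Add(B, 1)) = Mul(Add(-16, R), Add(1, B)) = Mul(Add(1, B), Add(-16, R)))
Pow(Add(381, Function('m')(-4, Mul(Add(-2, 2), Pow(Add(0, -10), -1)))), 2) = Pow(Add(381, Add(-16, -4, Mul(-16, Mul(Add(-2, 2), Pow(Add(0, -10), -1))), Mul(Mul(Add(-2, 2), Pow(Add(0, -10), -1)), -4))), 2) = Pow(Add(381, Add(-16, -4, Mul(-16, Mul(0, Pow(-10, -1))), Mul(Mul(0, Pow(-10, -1)), -4))), 2) = Pow(Add(381, Add(-16, -4, Mul(-16, Mul(0, Rational(-1, 10))), Mul(Mul(0, Rational(-1, 10)), -4))), 2) = Pow(Add(381, Add(-16, -4, Mul(-16, 0), Mul(0, -4))), 2) = Pow(Add(381, Add(-16, -4, 0, 0)), 2) = Pow(Add(381, -20), 2) = Pow(361, 2) = 130321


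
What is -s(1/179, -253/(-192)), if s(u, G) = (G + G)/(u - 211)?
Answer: 45287/3625728 ≈ 0.012490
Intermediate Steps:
s(u, G) = 2*G/(-211 + u) (s(u, G) = (2*G)/(-211 + u) = 2*G/(-211 + u))
-s(1/179, -253/(-192)) = -2*(-253/(-192))/(-211 + 1/179) = -2*(-253*(-1/192))/(-211 + 1/179) = -2*253/(192*(-37768/179)) = -2*253*(-179)/(192*37768) = -1*(-45287/3625728) = 45287/3625728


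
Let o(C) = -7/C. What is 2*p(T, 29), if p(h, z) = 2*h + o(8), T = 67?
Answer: 1065/4 ≈ 266.25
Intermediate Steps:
p(h, z) = -7/8 + 2*h (p(h, z) = 2*h - 7/8 = -7/8 + 2*h)
2*p(T, 29) = 2*(-7/8 + 2*67) = 2*(-7/8 + 134) = 2*(1065/8) = 1065/4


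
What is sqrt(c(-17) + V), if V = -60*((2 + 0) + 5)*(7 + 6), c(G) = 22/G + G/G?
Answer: 5*I*sqrt(63121)/17 ≈ 73.894*I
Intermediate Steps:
c(G) = 1 + 22/G (c(G) = 22/G + 1 = 1 + 22/G)
V = -5460 (V = -60*(2 + 5)*13 = -420*13 = -60*91 = -5460)
sqrt(c(-17) + V) = sqrt((22 - 17)/(-17) - 5460) = sqrt(-1/17*5 - 5460) = sqrt(-5/17 - 5460) = sqrt(-92825/17) = 5*I*sqrt(63121)/17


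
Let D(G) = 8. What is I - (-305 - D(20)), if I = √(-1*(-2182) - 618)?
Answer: 313 + 2*√391 ≈ 352.55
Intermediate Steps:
I = 2*√391 (I = √(2182 - 618) = √1564 = 2*√391 ≈ 39.547)
I - (-305 - D(20)) = 2*√391 - (-305 - 1*8) = 2*√391 - (-305 - 8) = 2*√391 - 1*(-313) = 2*√391 + 313 = 313 + 2*√391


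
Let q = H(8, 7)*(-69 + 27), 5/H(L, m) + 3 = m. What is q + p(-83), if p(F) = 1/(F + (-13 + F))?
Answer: -18797/358 ≈ -52.506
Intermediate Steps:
H(L, m) = 5/(-3 + m)
q = -105/2 (q = (5/(-3 + 7))*(-69 + 27) = (5/4)*(-42) = -105/2 ≈ -52.500)
p(F) = 1/(-13 + 2*F)
q + p(-83) = -105/2 + 1/(-13 + 2*(-83)) = -105/2 + 1/(-13 - 166) = -105/2 + 1/(-179) = -105/2 - 1/179 = -18797/358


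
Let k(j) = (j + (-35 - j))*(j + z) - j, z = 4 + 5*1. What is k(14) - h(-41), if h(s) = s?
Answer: -778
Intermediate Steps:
z = 9 (z = 4 + 5 = 9)
k(j) = -315 - 36*j (k(j) = (j + (-35 - j))*(j + 9) - j = -35*(9 + j) - j = (-315 - 35*j) - j = -315 - 36*j)
k(14) - h(-41) = (-315 - 36*14) - 1*(-41) = (-315 - 504) + 41 = -819 + 41 = -778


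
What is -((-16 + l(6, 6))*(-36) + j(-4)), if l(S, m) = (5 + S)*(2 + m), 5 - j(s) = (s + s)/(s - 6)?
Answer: 12939/5 ≈ 2587.8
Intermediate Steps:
j(s) = 5 - 2*s/(-6 + s) (j(s) = 5 - (s + s)/(s - 6) = 5 - 2*s/(-6 + s))
l(S, m) = (2 + m)*(5 + S)
-((-16 + l(6, 6))*(-36) + j(-4)) = -((-16 + (10 + 2*6 + 5*6 + 6*6))*(-36) + 3*(-10 - 4)/(-6 - 4)) = -((-16 + (10 + 12 + 30 + 36))*(-36) + 3*(-14)/(-10)) = -((-16 + 88)*(-36) + 3*(-⅒)*(-14)) = -(72*(-36) + 21/5) = -(-2592 + 21/5) = -1*(-12939/5) = 12939/5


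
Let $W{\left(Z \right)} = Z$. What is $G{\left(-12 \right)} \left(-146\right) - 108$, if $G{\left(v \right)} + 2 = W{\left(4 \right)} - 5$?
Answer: $330$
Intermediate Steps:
$G{\left(v \right)} = -3$ ($G{\left(v \right)} = -2 + \left(4 - 5\right) = -2 - 1 = -3$)
$G{\left(-12 \right)} \left(-146\right) - 108 = \left(-3\right) \left(-146\right) - 108 = 438 - 108 = 330$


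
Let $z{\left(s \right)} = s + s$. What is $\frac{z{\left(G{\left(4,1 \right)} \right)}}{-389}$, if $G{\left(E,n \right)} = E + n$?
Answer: $- \frac{10}{389} \approx -0.025707$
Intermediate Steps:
$z{\left(s \right)} = 2 s$
$\frac{z{\left(G{\left(4,1 \right)} \right)}}{-389} = \frac{2 \left(4 + 1\right)}{-389} = 2 \cdot 5 \left(- \frac{1}{389}\right) = 10 \left(- \frac{1}{389}\right) = - \frac{10}{389}$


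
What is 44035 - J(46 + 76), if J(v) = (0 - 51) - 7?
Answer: 44093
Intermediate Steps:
J(v) = -58 (J(v) = -51 - 7 = -58)
44035 - J(46 + 76) = 44035 - 1*(-58) = 44035 + 58 = 44093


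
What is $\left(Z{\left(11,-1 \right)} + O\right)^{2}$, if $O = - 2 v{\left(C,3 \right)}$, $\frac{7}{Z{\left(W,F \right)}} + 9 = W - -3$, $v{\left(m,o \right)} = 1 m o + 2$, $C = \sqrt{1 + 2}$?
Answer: $\frac{2869}{25} + \frac{156 \sqrt{3}}{5} \approx 168.8$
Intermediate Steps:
$C = \sqrt{3} \approx 1.732$
$v{\left(m,o \right)} = 2 + m o$ ($v{\left(m,o \right)} = m o + 2 = 2 + m o$)
$Z{\left(W,F \right)} = \frac{7}{-6 + W}$ ($Z{\left(W,F \right)} = \frac{7}{-9 + \left(W - -3\right)} = \frac{7}{-9 + \left(W + 3\right)} = \frac{7}{-9 + \left(3 + W\right)} = \frac{7}{-6 + W}$)
$O = -4 - 6 \sqrt{3}$ ($O = - 2 \left(2 + \sqrt{3} \cdot 3\right) = - 2 \left(2 + 3 \sqrt{3}\right) = -4 - 6 \sqrt{3} \approx -14.392$)
$\left(Z{\left(11,-1 \right)} + O\right)^{2} = \left(\frac{7}{-6 + 11} - \left(4 + 6 \sqrt{3}\right)\right)^{2} = \left(\frac{7}{5} - \left(4 + 6 \sqrt{3}\right)\right)^{2} = \left(- \frac{13}{5} - 6 \sqrt{3}\right)^{2}$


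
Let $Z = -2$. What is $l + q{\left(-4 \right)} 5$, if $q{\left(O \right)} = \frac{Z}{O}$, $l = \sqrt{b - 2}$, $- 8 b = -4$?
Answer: $\frac{5}{2} + \frac{i \sqrt{6}}{2} \approx 2.5 + 1.2247 i$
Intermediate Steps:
$b = \frac{1}{2}$ ($b = \left(- \frac{1}{8}\right) \left(-4\right) = \frac{1}{2} \approx 0.5$)
$l = \frac{i \sqrt{6}}{2}$ ($l = \sqrt{\frac{1}{2} - 2} = \sqrt{- \frac{3}{2}} = \frac{i \sqrt{6}}{2} \approx 1.2247 i$)
$q{\left(O \right)} = - \frac{2}{O}$
$l + q{\left(-4 \right)} 5 = \frac{i \sqrt{6}}{2} + - \frac{2}{-4} \cdot 5 = \frac{i \sqrt{6}}{2} + \left(-2\right) \left(- \frac{1}{4}\right) 5 = \frac{i \sqrt{6}}{2} + \frac{1}{2} \cdot 5 = \frac{i \sqrt{6}}{2} + \frac{5}{2} = \frac{5}{2} + \frac{i \sqrt{6}}{2}$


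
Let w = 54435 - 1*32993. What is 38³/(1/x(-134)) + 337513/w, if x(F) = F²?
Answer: 21126409090857/21442 ≈ 9.8528e+8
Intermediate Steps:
w = 21442 (w = 54435 - 32993 = 21442)
38³/(1/x(-134)) + 337513/w = 38³/(1/((-134)²)) + 337513/21442 = 54872/(1/17956) + 337513*(1/21442) = 54872/(1/17956) + 337513/21442 = 54872*17956 + 337513/21442 = 985281632 + 337513/21442 = 21126409090857/21442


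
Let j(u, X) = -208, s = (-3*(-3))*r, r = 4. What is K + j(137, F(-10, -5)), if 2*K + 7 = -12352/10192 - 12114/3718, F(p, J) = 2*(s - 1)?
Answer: -19469341/91091 ≈ -213.74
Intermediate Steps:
s = 36 (s = -3*(-3)*4 = 9*4 = 36)
F(p, J) = 70 (F(p, J) = 2*(36 - 1) = 2*35 = 70)
K = -522413/91091 (K = -7/2 + (-12352/10192 - 12114/3718)/2 = -7/2 + (-12352*1/10192 - 12114*1/3718)/2 = -7/2 + (-772/637 - 6057/1859)/2 = -7/2 + (½)*(-407189/91091) = -7/2 - 407189/182182 = -522413/91091 ≈ -5.7351)
K + j(137, F(-10, -5)) = -522413/91091 - 208 = -19469341/91091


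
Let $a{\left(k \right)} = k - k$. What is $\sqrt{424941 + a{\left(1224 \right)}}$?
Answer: $\sqrt{424941} \approx 651.88$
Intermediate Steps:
$a{\left(k \right)} = 0$
$\sqrt{424941 + a{\left(1224 \right)}} = \sqrt{424941 + 0} = \sqrt{424941}$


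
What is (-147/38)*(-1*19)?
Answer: 147/2 ≈ 73.500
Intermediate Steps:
(-147/38)*(-1*19) = -147/38*(-19) = 147/2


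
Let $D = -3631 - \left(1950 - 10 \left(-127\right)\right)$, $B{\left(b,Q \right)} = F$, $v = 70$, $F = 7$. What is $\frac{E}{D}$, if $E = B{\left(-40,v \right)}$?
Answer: $- \frac{7}{6851} \approx -0.0010217$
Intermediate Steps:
$B{\left(b,Q \right)} = 7$
$E = 7$
$D = -6851$ ($D = -3631 - \left(1950 - -1270\right) = -3631 - \left(1950 + 1270\right) = -3631 - 3220 = -6851$)
$\frac{E}{D} = \frac{7}{-6851} = 7 \left(- \frac{1}{6851}\right) = - \frac{7}{6851}$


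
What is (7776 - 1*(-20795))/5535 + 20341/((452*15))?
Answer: 20419921/2501820 ≈ 8.1620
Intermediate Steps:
(7776 - 1*(-20795))/5535 + 20341/((452*15)) = (7776 + 20795)*(1/5535) + 20341/6780 = 28571*(1/5535) + 20341*(1/6780) = 28571/5535 + 20341/6780 = 20419921/2501820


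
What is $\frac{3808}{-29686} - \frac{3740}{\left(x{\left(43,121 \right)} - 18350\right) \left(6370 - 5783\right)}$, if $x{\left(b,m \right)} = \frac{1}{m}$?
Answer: $- \frac{2474851567932}{19345547801509} \approx -0.12793$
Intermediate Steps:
$\frac{3808}{-29686} - \frac{3740}{\left(x{\left(43,121 \right)} - 18350\right) \left(6370 - 5783\right)} = \frac{3808}{-29686} - \frac{3740}{\left(\frac{1}{121} - 18350\right) \left(6370 - 5783\right)} = 3808 \left(- \frac{1}{29686}\right) - \frac{3740}{\left(\frac{1}{121} - 18350\right) 587} = - \frac{1904}{14843} - \frac{3740}{\left(- \frac{2220349}{121}\right) 587} = - \frac{1904}{14843} - \frac{3740}{- \frac{1303344863}{121}} = - \frac{1904}{14843} - - \frac{452540}{1303344863} = - \frac{1904}{14843} + \frac{452540}{1303344863} = - \frac{2474851567932}{19345547801509}$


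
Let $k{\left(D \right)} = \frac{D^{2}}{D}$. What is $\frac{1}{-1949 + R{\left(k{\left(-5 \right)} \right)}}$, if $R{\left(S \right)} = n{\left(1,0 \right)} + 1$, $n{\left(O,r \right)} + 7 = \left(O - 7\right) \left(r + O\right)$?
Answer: $- \frac{1}{1961} \approx -0.00050994$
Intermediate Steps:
$n{\left(O,r \right)} = -7 + \left(-7 + O\right) \left(O + r\right)$ ($n{\left(O,r \right)} = -7 + \left(O - 7\right) \left(r + O\right) = -7 + \left(-7 + O\right) \left(O + r\right)$)
$k{\left(D \right)} = D$
$R{\left(S \right)} = -12$ ($R{\left(S \right)} = \left(-7 + 1^{2} - 7 - 0 + 1 \cdot 0\right) + 1 = \left(-7 + 1 - 7 + 0 + 0\right) + 1 = -13 + 1 = -12$)
$\frac{1}{-1949 + R{\left(k{\left(-5 \right)} \right)}} = \frac{1}{-1949 - 12} = \frac{1}{-1961} = - \frac{1}{1961}$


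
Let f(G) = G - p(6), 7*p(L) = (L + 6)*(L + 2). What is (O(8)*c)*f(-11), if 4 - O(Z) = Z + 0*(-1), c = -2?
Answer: -1384/7 ≈ -197.71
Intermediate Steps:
p(L) = (2 + L)*(6 + L)/7 (p(L) = ((L + 6)*(L + 2))/7 = ((6 + L)*(2 + L))/7 = ((2 + L)*(6 + L))/7 = (2 + L)*(6 + L)/7)
f(G) = -96/7 + G (f(G) = G - (12/7 + (1/7)*6**2 + (8/7)*6) = G - (12/7 + (1/7)*36 + 48/7) = G - (12/7 + 36/7 + 48/7) = G - 1*96/7 = G - 96/7 = -96/7 + G)
O(Z) = 4 - Z (O(Z) = 4 - (Z + 0*(-1)) = 4 - (Z + 0) = 4 - Z)
(O(8)*c)*f(-11) = ((4 - 1*8)*(-2))*(-96/7 - 11) = ((4 - 8)*(-2))*(-173/7) = -4*(-2)*(-173/7) = 8*(-173/7) = -1384/7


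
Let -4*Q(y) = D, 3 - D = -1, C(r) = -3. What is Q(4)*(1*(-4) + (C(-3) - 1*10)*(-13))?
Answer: -165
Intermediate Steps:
D = 4 (D = 3 - 1*(-1) = 3 + 1 = 4)
Q(y) = -1 (Q(y) = -¼*4 = -1)
Q(4)*(1*(-4) + (C(-3) - 1*10)*(-13)) = -(1*(-4) + (-3 - 1*10)*(-13)) = -(-4 + (-3 - 10)*(-13)) = -(-4 - 13*(-13)) = -(-4 + 169) = -1*165 = -165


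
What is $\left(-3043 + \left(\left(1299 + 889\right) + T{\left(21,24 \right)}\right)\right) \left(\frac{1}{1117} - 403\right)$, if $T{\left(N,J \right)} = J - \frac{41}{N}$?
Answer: $\frac{2624674600}{7819} \approx 3.3568 \cdot 10^{5}$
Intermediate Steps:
$\left(-3043 + \left(\left(1299 + 889\right) + T{\left(21,24 \right)}\right)\right) \left(\frac{1}{1117} - 403\right) = \left(-3043 + \left(\left(1299 + 889\right) + \left(24 - \frac{41}{21}\right)\right)\right) \left(\frac{1}{1117} - 403\right) = \left(-3043 + \left(2188 + \left(24 - \frac{41}{21}\right)\right)\right) \left(\frac{1}{1117} - 403\right) = \left(-3043 + \left(2188 + \left(24 - \frac{41}{21}\right)\right)\right) \left(- \frac{450150}{1117}\right) = \left(-3043 + \left(2188 + \frac{463}{21}\right)\right) \left(- \frac{450150}{1117}\right) = \left(-3043 + \frac{46411}{21}\right) \left(- \frac{450150}{1117}\right) = \left(- \frac{17492}{21}\right) \left(- \frac{450150}{1117}\right) = \frac{2624674600}{7819}$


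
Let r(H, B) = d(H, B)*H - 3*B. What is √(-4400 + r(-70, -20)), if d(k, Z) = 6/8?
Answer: I*√17570/2 ≈ 66.276*I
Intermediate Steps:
d(k, Z) = ¾ (d(k, Z) = 6*(⅛) = ¾)
r(H, B) = -3*B + 3*H/4 (r(H, B) = 3*H/4 - 3*B = -3*B + 3*H/4)
√(-4400 + r(-70, -20)) = √(-4400 + (-3*(-20) + (¾)*(-70))) = √(-4400 + (60 - 105/2)) = √(-4400 + 15/2) = √(-8785/2) = I*√17570/2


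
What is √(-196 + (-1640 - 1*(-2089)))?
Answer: √253 ≈ 15.906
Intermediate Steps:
√(-196 + (-1640 - 1*(-2089))) = √(-196 + (-1640 + 2089)) = √(-196 + 449) = √253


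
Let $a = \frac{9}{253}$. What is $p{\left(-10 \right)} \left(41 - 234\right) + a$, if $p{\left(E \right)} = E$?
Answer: $\frac{488299}{253} \approx 1930.0$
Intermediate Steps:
$a = \frac{9}{253}$ ($a = 9 \cdot \frac{1}{253} = \frac{9}{253} \approx 0.035573$)
$p{\left(-10 \right)} \left(41 - 234\right) + a = - 10 \left(41 - 234\right) + \frac{9}{253} = \left(-10\right) \left(-193\right) + \frac{9}{253} = 1930 + \frac{9}{253} = \frac{488299}{253}$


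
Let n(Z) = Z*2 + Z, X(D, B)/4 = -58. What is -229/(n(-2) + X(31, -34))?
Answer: 229/238 ≈ 0.96218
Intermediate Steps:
X(D, B) = -232 (X(D, B) = 4*(-58) = -232)
n(Z) = 3*Z (n(Z) = 2*Z + Z = 3*Z)
-229/(n(-2) + X(31, -34)) = -229/(3*(-2) - 232) = -229/(-6 - 232) = -229/(-238) = -1/238*(-229) = 229/238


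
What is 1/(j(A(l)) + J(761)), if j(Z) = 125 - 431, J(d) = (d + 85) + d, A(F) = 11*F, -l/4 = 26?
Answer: 1/1301 ≈ 0.00076864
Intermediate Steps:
l = -104 (l = -4*26 = -104)
J(d) = 85 + 2*d (J(d) = (85 + d) + d = 85 + 2*d)
j(Z) = -306
1/(j(A(l)) + J(761)) = 1/(-306 + (85 + 2*761)) = 1/(-306 + (85 + 1522)) = 1/(-306 + 1607) = 1/1301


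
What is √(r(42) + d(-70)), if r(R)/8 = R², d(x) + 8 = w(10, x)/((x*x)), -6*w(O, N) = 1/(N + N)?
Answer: √12190933440210/29400 ≈ 118.76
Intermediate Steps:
w(O, N) = -1/(12*N) (w(O, N) = -1/(6*(N + N)) = -1/(2*N)/6 = -1/(12*N))
d(x) = -8 - 1/(12*x³) (d(x) = -8 + (-1/(12*x))/((x*x)) = -8 + (-1/(12*x))/(x²) = -8 + (-1/(12*x))/x² = -8 - 1/(12*x³))
r(R) = 8*R²
√(r(42) + d(-70)) = √(8*42² + (-8 - 1/12/(-70)³)) = √(8*1764 + (-8 - 1/12*(-1/343000))) = √(14112 + (-8 + 1/4116000)) = √(14112 - 32927999/4116000) = √(58052064001/4116000) = √12190933440210/29400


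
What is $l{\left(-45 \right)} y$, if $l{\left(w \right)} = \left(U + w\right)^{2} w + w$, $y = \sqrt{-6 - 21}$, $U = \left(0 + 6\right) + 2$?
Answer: $- 184950 i \sqrt{3} \approx - 3.2034 \cdot 10^{5} i$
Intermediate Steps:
$U = 8$ ($U = 6 + 2 = 8$)
$y = 3 i \sqrt{3}$ ($y = \sqrt{-27} = 3 i \sqrt{3} \approx 5.1962 i$)
$l{\left(w \right)} = w + w \left(8 + w\right)^{2}$ ($l{\left(w \right)} = \left(8 + w\right)^{2} w + w = w \left(8 + w\right)^{2} + w = w + w \left(8 + w\right)^{2}$)
$l{\left(-45 \right)} y = - 45 \left(1 + \left(8 - 45\right)^{2}\right) 3 i \sqrt{3} = - 45 \left(1 + \left(-37\right)^{2}\right) 3 i \sqrt{3} = - 45 \left(1 + 1369\right) 3 i \sqrt{3} = \left(-45\right) 1370 \cdot 3 i \sqrt{3} = - 61650 \cdot 3 i \sqrt{3} = - 184950 i \sqrt{3}$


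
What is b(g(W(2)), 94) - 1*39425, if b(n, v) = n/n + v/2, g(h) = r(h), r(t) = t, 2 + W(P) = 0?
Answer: -39377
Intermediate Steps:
W(P) = -2 (W(P) = -2 + 0 = -2)
g(h) = h
b(n, v) = 1 + v/2 (b(n, v) = 1 + v*(½) = 1 + v/2)
b(g(W(2)), 94) - 1*39425 = (1 + (½)*94) - 1*39425 = (1 + 47) - 39425 = 48 - 39425 = -39377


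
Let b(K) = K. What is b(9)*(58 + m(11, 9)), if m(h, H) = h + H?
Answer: 702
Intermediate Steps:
m(h, H) = H + h
b(9)*(58 + m(11, 9)) = 9*(58 + (9 + 11)) = 9*(58 + 20) = 9*78 = 702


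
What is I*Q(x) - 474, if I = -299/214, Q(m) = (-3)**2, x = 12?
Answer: -104127/214 ≈ -486.57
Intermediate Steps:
Q(m) = 9
I = -299/214 (I = -299*1/214 = -299/214 ≈ -1.3972)
I*Q(x) - 474 = -299/214*9 - 474 = -2691/214 - 474 = -104127/214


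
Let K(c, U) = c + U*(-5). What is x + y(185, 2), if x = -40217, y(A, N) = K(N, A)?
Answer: -41140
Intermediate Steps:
K(c, U) = c - 5*U
y(A, N) = N - 5*A
x + y(185, 2) = -40217 + (2 - 5*185) = -40217 + (2 - 925) = -40217 - 923 = -41140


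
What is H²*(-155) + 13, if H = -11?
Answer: -18742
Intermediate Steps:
H²*(-155) + 13 = (-11)²*(-155) + 13 = 121*(-155) + 13 = -18755 + 13 = -18742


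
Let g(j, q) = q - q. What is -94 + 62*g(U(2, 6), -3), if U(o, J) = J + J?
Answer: -94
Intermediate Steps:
U(o, J) = 2*J
g(j, q) = 0
-94 + 62*g(U(2, 6), -3) = -94 + 62*0 = -94 + 0 = -94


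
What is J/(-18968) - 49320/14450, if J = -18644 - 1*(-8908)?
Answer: -9935207/3426095 ≈ -2.8999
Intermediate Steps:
J = -9736 (J = -18644 + 8908 = -9736)
J/(-18968) - 49320/14450 = -9736/(-18968) - 49320/14450 = -9736*(-1/18968) - 49320*1/14450 = 1217/2371 - 4932/1445 = -9935207/3426095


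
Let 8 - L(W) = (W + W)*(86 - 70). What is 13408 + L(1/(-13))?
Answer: 174440/13 ≈ 13418.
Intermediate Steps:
L(W) = 8 - 32*W (L(W) = 8 - (W + W)*(86 - 70) = 8 - 2*W*16 = 8 - 32*W)
13408 + L(1/(-13)) = 13408 + (8 - 32/(-13)) = 13408 + (8 - 32*(-1/13)) = 13408 + (8 + 32/13) = 13408 + 136/13 = 174440/13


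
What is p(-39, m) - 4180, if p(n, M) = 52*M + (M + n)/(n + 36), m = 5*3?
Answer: -3392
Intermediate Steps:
m = 15
p(n, M) = 52*M + (M + n)/(36 + n)
p(-39, m) - 4180 = (-39 + 1873*15 + 52*15*(-39))/(36 - 39) - 4180 = (-39 + 28095 - 30420)/(-3) - 4180 = -⅓*(-2364) - 4180 = 788 - 4180 = -3392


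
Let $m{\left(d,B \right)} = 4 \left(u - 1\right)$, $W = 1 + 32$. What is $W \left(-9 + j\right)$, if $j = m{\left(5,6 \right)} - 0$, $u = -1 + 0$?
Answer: $-561$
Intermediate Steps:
$u = -1$
$W = 33$
$m{\left(d,B \right)} = -8$ ($m{\left(d,B \right)} = 4 \left(-1 - 1\right) = 4 \left(-2\right) = -8$)
$j = -8$ ($j = -8 - 0 = -8 + 0 = -8$)
$W \left(-9 + j\right) = 33 \left(-9 - 8\right) = 33 \left(-17\right) = -561$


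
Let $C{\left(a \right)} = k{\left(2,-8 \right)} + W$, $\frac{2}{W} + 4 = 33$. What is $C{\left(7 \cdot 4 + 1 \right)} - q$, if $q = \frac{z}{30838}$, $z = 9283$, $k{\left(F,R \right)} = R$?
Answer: $- \frac{7361947}{894302} \approx -8.2321$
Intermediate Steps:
$W = \frac{2}{29}$ ($W = \frac{2}{-4 + 33} = \frac{2}{29} \approx 0.068966$)
$q = \frac{9283}{30838} \approx 0.30102$
$C{\left(a \right)} = - \frac{230}{29}$ ($C{\left(a \right)} = -8 + \frac{2}{29} = - \frac{230}{29}$)
$C{\left(7 \cdot 4 + 1 \right)} - q = - \frac{230}{29} - \frac{9283}{30838} = - \frac{7361947}{894302}$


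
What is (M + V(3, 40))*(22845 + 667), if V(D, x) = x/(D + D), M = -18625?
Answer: -1313262760/3 ≈ -4.3775e+8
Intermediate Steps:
V(D, x) = x/(2*D) (V(D, x) = x/((2*D)) = x*(1/(2*D)) = x/(2*D))
(M + V(3, 40))*(22845 + 667) = (-18625 + (½)*40/3)*(22845 + 667) = (-18625 + (½)*40*(⅓))*23512 = (-18625 + 20/3)*23512 = -55855/3*23512 = -1313262760/3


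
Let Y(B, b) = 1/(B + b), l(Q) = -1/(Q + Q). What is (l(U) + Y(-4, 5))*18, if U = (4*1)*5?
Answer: 351/20 ≈ 17.550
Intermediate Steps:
U = 20 (U = 4*5 = 20)
l(Q) = -1/(2*Q)
(l(U) + Y(-4, 5))*18 = (-½/20 + 1/(-4 + 5))*18 = (-½*1/20 + 1/1)*18 = (-1/40 + 1)*18 = (39/40)*18 = 351/20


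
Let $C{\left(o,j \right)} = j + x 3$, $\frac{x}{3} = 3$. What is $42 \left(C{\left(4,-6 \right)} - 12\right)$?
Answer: $378$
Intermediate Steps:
$x = 9$ ($x = 3 \cdot 3 = 9$)
$C{\left(o,j \right)} = 27 + j$ ($C{\left(o,j \right)} = j + 9 \cdot 3 = j + 27 = 27 + j$)
$42 \left(C{\left(4,-6 \right)} - 12\right) = 42 \left(\left(27 - 6\right) - 12\right) = 42 \left(21 - 12\right) = 42 \cdot 9 = 378$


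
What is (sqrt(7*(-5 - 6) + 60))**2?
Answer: -17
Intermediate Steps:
(sqrt(7*(-5 - 6) + 60))**2 = (sqrt(7*(-11) + 60))**2 = (sqrt(-77 + 60))**2 = (sqrt(-17))**2 = (I*sqrt(17))**2 = -17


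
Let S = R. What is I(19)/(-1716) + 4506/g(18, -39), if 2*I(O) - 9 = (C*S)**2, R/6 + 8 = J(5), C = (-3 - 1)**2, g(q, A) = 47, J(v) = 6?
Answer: 4577187/53768 ≈ 85.128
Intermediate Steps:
C = 16 (C = (-4)**2 = 16)
R = -12 (R = -48 + 6*6 = -48 + 36 = -12)
S = -12
I(O) = 36873/2 (I(O) = 9/2 + (16*(-12))**2/2 = 9/2 + (1/2)*(-192)**2 = 9/2 + (1/2)*36864 = 9/2 + 18432 = 36873/2)
I(19)/(-1716) + 4506/g(18, -39) = (36873/2)/(-1716) + 4506/47 = (36873/2)*(-1/1716) + 4506*(1/47) = -12291/1144 + 4506/47 = 4577187/53768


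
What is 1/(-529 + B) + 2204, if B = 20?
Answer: 1121835/509 ≈ 2204.0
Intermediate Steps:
1/(-529 + B) + 2204 = 1/(-529 + 20) + 2204 = 1/(-509) + 2204 = -1/509 + 2204 = 1121835/509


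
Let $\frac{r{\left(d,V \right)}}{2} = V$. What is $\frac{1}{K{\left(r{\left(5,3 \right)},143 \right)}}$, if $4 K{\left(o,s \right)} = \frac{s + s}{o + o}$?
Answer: $\frac{24}{143} \approx 0.16783$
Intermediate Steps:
$r{\left(d,V \right)} = 2 V$
$K{\left(o,s \right)} = \frac{s}{4 o}$ ($K{\left(o,s \right)} = \frac{\left(s + s\right) \frac{1}{o + o}}{4} = \frac{2 s \frac{1}{2 o}}{4} = \frac{s \frac{1}{o}}{4} = \frac{s}{4 o}$)
$\frac{1}{K{\left(r{\left(5,3 \right)},143 \right)}} = \frac{1}{\frac{1}{4} \cdot 143 \frac{1}{2 \cdot 3}} = \frac{1}{\frac{1}{4} \cdot 143 \cdot \frac{1}{6}} = \frac{1}{\frac{143}{24}} = \frac{24}{143}$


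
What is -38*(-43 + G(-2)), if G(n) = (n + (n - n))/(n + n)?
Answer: 1615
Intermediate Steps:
G(n) = 1/2 (G(n) = (n + 0)/((2*n)) = n*(1/(2*n)) = 1/2)
-38*(-43 + G(-2)) = -38*(-43 + 1/2) = -38*(-85/2) = 1615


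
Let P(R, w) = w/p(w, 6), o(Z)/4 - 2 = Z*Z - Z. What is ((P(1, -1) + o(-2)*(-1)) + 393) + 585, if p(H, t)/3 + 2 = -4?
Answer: 17029/18 ≈ 946.06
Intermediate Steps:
p(H, t) = -18 (p(H, t) = -6 + 3*(-4) = -6 - 12 = -18)
o(Z) = 8 - 4*Z + 4*Z² (o(Z) = 8 + 4*(Z*Z - Z) = 8 + 4*(Z² - Z) = 8 + (-4*Z + 4*Z²) = 8 - 4*Z + 4*Z²)
P(R, w) = -w/18 (P(R, w) = w/(-18) = w*(-1/18) = -w/18)
((P(1, -1) + o(-2)*(-1)) + 393) + 585 = ((-1/18*(-1) + (8 - 4*(-2) + 4*(-2)²)*(-1)) + 393) + 585 = ((1/18 + (8 + 8 + 4*4)*(-1)) + 393) + 585 = ((1/18 + (8 + 8 + 16)*(-1)) + 393) + 585 = ((1/18 + 32*(-1)) + 393) + 585 = ((1/18 - 32) + 393) + 585 = (-575/18 + 393) + 585 = 6499/18 + 585 = 17029/18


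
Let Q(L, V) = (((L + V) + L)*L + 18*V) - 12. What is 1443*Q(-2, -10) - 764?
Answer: -237416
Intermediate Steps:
Q(L, V) = -12 + 18*V + L*(V + 2*L) (Q(L, V) = ((V + 2*L)*L + 18*V) - 12 = (L*(V + 2*L) + 18*V) - 12 = (18*V + L*(V + 2*L)) - 12 = -12 + 18*V + L*(V + 2*L))
1443*Q(-2, -10) - 764 = 1443*(-12 + 2*(-2)² + 18*(-10) - 2*(-10)) - 764 = 1443*(-12 + 2*4 - 180 + 20) - 764 = 1443*(-12 + 8 - 180 + 20) - 764 = 1443*(-164) - 764 = -236652 - 764 = -237416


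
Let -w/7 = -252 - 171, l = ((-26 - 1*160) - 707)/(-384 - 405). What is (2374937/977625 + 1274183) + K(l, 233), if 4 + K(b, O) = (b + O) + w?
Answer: 328433153524681/257115375 ≈ 1.2774e+6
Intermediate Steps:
l = 893/789 (l = ((-26 - 160) - 707)/(-789) = (-186 - 707)*(-1/789) = -893*(-1/789) = 893/789 ≈ 1.1318)
w = 2961 (w = -7*(-252 - 171) = -7*(-423) = 2961)
K(b, O) = 2957 + O + b (K(b, O) = -4 + ((b + O) + 2961) = -4 + ((O + b) + 2961) = -4 + (2961 + O + b) = 2957 + O + b)
(2374937/977625 + 1274183) + K(l, 233) = (2374937/977625 + 1274183) + (2957 + 233 + 893/789) = (2374937*(1/977625) + 1274183) + 2517803/789 = (2374937/977625 + 1274183) + 2517803/789 = 1245675530312/977625 + 2517803/789 = 328433153524681/257115375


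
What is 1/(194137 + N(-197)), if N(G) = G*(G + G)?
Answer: 1/271755 ≈ 3.6798e-6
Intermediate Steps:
N(G) = 2*G² (N(G) = G*(2*G) = 2*G²)
1/(194137 + N(-197)) = 1/(194137 + 2*(-197)²) = 1/(194137 + 2*38809) = 1/(194137 + 77618) = 1/271755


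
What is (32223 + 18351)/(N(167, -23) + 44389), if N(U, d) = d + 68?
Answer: 25287/22217 ≈ 1.1382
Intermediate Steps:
N(U, d) = 68 + d
(32223 + 18351)/(N(167, -23) + 44389) = (32223 + 18351)/((68 - 23) + 44389) = 50574/(45 + 44389) = 50574/44434 = 50574*(1/44434) = 25287/22217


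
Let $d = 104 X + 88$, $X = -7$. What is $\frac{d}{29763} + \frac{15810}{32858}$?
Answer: $\frac{224761955}{488976327} \approx 0.45966$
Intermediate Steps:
$d = -640$ ($d = 104 \left(-7\right) + 88 = -728 + 88 = -640$)
$\frac{d}{29763} + \frac{15810}{32858} = - \frac{640}{29763} + \frac{15810}{32858} = \left(-640\right) \frac{1}{29763} + 15810 \cdot \frac{1}{32858} = - \frac{640}{29763} + \frac{7905}{16429} = \frac{224761955}{488976327}$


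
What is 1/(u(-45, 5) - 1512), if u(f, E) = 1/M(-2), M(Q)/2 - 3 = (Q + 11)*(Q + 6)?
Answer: -78/117935 ≈ -0.00066138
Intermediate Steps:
M(Q) = 6 + 2*(6 + Q)*(11 + Q) (M(Q) = 6 + 2*((Q + 11)*(Q + 6)) = 6 + 2*((11 + Q)*(6 + Q)) = 6 + 2*((6 + Q)*(11 + Q)) = 6 + 2*(6 + Q)*(11 + Q))
u(f, E) = 1/78 (u(f, E) = 1/(138 + 2*(-2)² + 34*(-2)) = 1/(138 + 2*4 - 68) = 1/(138 + 8 - 68) = 1/78)
1/(u(-45, 5) - 1512) = 1/(1/78 - 1512) = 1/(-117935/78) = -78/117935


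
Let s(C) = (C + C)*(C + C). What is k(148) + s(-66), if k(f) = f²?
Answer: 39328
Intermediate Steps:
s(C) = 4*C² (s(C) = (2*C)*(2*C) = 4*C²)
k(148) + s(-66) = 148² + 4*(-66)² = 21904 + 4*4356 = 21904 + 17424 = 39328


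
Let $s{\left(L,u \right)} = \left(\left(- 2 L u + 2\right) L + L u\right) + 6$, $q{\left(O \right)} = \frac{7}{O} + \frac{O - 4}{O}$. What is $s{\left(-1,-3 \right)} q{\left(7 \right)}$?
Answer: $\frac{130}{7} \approx 18.571$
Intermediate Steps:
$q{\left(O \right)} = \frac{7}{O} + \frac{-4 + O}{O}$
$s{\left(L,u \right)} = 6 + L u + L \left(2 - 2 L u\right)$ ($s{\left(L,u \right)} = \left(\left(- 2 L u + 2\right) L + L u\right) + 6 = \left(\left(2 - 2 L u\right) L + L u\right) + 6 = \left(L \left(2 - 2 L u\right) + L u\right) + 6 = \left(L u + L \left(2 - 2 L u\right)\right) + 6 = 6 + L u + L \left(2 - 2 L u\right)$)
$s{\left(-1,-3 \right)} q{\left(7 \right)} = \left(6 + 2 \left(-1\right) - -3 - - 6 \left(-1\right)^{2}\right) \frac{3 + 7}{7} = \left(6 - 2 + 3 - \left(-6\right) 1\right) \frac{1}{7} \cdot 10 = \left(6 - 2 + 3 + 6\right) \frac{10}{7} = 13 \cdot \frac{10}{7} = \frac{130}{7}$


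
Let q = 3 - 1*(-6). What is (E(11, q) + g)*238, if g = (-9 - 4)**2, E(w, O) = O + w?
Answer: 44982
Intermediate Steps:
q = 9 (q = 3 + 6 = 9)
g = 169 (g = (-13)**2 = 169)
(E(11, q) + g)*238 = ((9 + 11) + 169)*238 = (20 + 169)*238 = 189*238 = 44982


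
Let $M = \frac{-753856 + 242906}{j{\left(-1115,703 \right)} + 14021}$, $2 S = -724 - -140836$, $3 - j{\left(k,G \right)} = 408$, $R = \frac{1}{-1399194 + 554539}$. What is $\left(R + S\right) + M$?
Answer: $\frac{402635021586507}{5750411240} \approx 70019.0$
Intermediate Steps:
$R = - \frac{1}{844655}$ ($R = \frac{1}{-844655} = - \frac{1}{844655} \approx -1.1839 \cdot 10^{-6}$)
$j{\left(k,G \right)} = -405$ ($j{\left(k,G \right)} = 3 - 408 = -405$)
$S = 70056$ ($S = \frac{-724 - -140836}{2} = \frac{-724 + 140836}{2} = \frac{1}{2} \cdot 140112 = 70056$)
$M = - \frac{255475}{6808}$ ($M = \frac{-753856 + 242906}{-405 + 14021} = - \frac{510950}{13616} = \left(-510950\right) \frac{1}{13616} = - \frac{255475}{6808} \approx -37.526$)
$\left(R + S\right) + M = \left(- \frac{1}{844655} + 70056\right) - \frac{255475}{6808} = \frac{59173150679}{844655} - \frac{255475}{6808} = \frac{402635021586507}{5750411240}$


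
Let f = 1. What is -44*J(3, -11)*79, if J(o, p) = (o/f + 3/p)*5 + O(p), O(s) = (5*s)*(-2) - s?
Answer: -467996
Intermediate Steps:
O(s) = -11*s (O(s) = -10*s - s = -11*s)
J(o, p) = -11*p + 5*o + 15/p (J(o, p) = (o/1 + 3/p)*5 - 11*p = (o*1 + 3/p)*5 - 11*p = (o + 3/p)*5 - 11*p = (5*o + 15/p) - 11*p = -11*p + 5*o + 15/p)
-44*J(3, -11)*79 = -44*(-11*(-11) + 5*3 + 15/(-11))*79 = -44*(121 + 15 + 15*(-1/11))*79 = -44*(121 + 15 - 15/11)*79 = -44*1481/11*79 = -5924*79 = -467996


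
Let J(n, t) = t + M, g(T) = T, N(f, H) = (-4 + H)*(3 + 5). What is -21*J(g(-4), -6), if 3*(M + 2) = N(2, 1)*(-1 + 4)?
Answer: 672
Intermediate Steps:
N(f, H) = -32 + 8*H (N(f, H) = (-4 + H)*8 = -32 + 8*H)
M = -26 (M = -2 + ((-32 + 8*1)*(-1 + 4))/3 = -2 + ((-32 + 8)*3)/3 = -2 + (-24*3)/3 = -2 + (⅓)*(-72) = -2 - 24 = -26)
J(n, t) = -26 + t (J(n, t) = t - 26 = -26 + t)
-21*J(g(-4), -6) = -21*(-26 - 6) = -21*(-32) = 672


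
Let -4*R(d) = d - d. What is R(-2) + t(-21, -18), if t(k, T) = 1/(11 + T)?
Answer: -1/7 ≈ -0.14286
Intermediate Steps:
R(d) = 0 (R(d) = -(d - d)/4 = -1/4*0 = 0)
R(-2) + t(-21, -18) = 0 + 1/(11 - 18) = 0 + 1/(-7) = 0 - 1/7 = -1/7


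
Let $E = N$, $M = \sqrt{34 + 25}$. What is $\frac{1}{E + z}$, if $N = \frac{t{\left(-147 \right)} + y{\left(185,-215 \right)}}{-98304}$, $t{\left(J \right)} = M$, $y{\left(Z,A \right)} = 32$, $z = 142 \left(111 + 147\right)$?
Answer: $\frac{354038446030848}{12970552393539257285} + \frac{98304 \sqrt{59}}{12970552393539257285} \approx 2.7296 \cdot 10^{-5}$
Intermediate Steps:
$z = 36636$ ($z = 142 \cdot 258 = 36636$)
$M = \sqrt{59} \approx 7.6811$
$t{\left(J \right)} = \sqrt{59}$
$N = - \frac{1}{3072} - \frac{\sqrt{59}}{98304}$ ($N = \frac{\sqrt{59} + 32}{-98304} = \left(32 + \sqrt{59}\right) \left(- \frac{1}{98304}\right) = - \frac{1}{3072} - \frac{\sqrt{59}}{98304} \approx -0.00040366$)
$E = - \frac{1}{3072} - \frac{\sqrt{59}}{98304} \approx -0.00040366$
$\frac{1}{E + z} = \frac{1}{\left(- \frac{1}{3072} - \frac{\sqrt{59}}{98304}\right) + 36636} = \frac{1}{\frac{112545791}{3072} - \frac{\sqrt{59}}{98304}}$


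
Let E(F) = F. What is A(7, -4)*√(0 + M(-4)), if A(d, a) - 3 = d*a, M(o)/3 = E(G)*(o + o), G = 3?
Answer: -150*I*√2 ≈ -212.13*I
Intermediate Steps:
M(o) = 18*o (M(o) = 3*(3*(o + o)) = 3*(3*(2*o)) = 3*(6*o) = 18*o)
A(d, a) = 3 + a*d (A(d, a) = 3 + d*a = 3 + a*d)
A(7, -4)*√(0 + M(-4)) = (3 - 4*7)*√(0 + 18*(-4)) = (3 - 28)*√(0 - 72) = -150*I*√2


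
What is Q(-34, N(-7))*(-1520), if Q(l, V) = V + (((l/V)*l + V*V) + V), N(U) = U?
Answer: 1384720/7 ≈ 1.9782e+5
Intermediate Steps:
Q(l, V) = V**2 + 2*V + l**2/V (Q(l, V) = V + ((l**2/V + V**2) + V) = V + ((V**2 + l**2/V) + V) = V + (V + V**2 + l**2/V) = V**2 + 2*V + l**2/V)
Q(-34, N(-7))*(-1520) = (((-34)**2 + (-7)**2*(2 - 7))/(-7))*(-1520) = -(1156 + 49*(-5))/7*(-1520) = -(1156 - 245)/7*(-1520) = -1/7*911*(-1520) = -911/7*(-1520) = 1384720/7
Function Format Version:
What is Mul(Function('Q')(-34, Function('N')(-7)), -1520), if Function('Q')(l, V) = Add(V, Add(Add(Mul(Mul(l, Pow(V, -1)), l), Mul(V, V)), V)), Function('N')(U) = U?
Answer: Rational(1384720, 7) ≈ 1.9782e+5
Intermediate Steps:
Function('Q')(l, V) = Add(Pow(V, 2), Mul(2, V), Mul(Pow(V, -1), Pow(l, 2))) (Function('Q')(l, V) = Add(V, Add(Add(Mul(Pow(V, -1), Pow(l, 2)), Pow(V, 2)), V)) = Add(V, Add(Add(Pow(V, 2), Mul(Pow(V, -1), Pow(l, 2))), V)) = Add(V, Add(V, Pow(V, 2), Mul(Pow(V, -1), Pow(l, 2)))) = Add(Pow(V, 2), Mul(2, V), Mul(Pow(V, -1), Pow(l, 2))))
Mul(Function('Q')(-34, Function('N')(-7)), -1520) = Mul(Mul(Pow(-7, -1), Add(Pow(-34, 2), Mul(Pow(-7, 2), Add(2, -7)))), -1520) = Mul(Mul(Rational(-1, 7), Add(1156, Mul(49, -5))), -1520) = Mul(Mul(Rational(-1, 7), Add(1156, -245)), -1520) = Mul(Mul(Rational(-1, 7), 911), -1520) = Mul(Rational(-911, 7), -1520) = Rational(1384720, 7)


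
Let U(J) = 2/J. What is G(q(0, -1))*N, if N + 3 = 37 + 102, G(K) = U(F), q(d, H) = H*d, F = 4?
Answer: 68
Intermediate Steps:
G(K) = 1/2 (G(K) = 2/4 = 2*(1/4) = 1/2)
N = 136 (N = -3 + (37 + 102) = -3 + 139 = 136)
G(q(0, -1))*N = (1/2)*136 = 68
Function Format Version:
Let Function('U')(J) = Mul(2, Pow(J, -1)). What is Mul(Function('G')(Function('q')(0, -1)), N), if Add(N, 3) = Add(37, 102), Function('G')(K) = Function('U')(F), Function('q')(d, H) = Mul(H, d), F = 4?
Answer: 68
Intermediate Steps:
Function('G')(K) = Rational(1, 2) (Function('G')(K) = Mul(2, Pow(4, -1)) = Mul(2, Rational(1, 4)) = Rational(1, 2))
N = 136 (N = Add(-3, Add(37, 102)) = Add(-3, 139) = 136)
Mul(Function('G')(Function('q')(0, -1)), N) = Mul(Rational(1, 2), 136) = 68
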